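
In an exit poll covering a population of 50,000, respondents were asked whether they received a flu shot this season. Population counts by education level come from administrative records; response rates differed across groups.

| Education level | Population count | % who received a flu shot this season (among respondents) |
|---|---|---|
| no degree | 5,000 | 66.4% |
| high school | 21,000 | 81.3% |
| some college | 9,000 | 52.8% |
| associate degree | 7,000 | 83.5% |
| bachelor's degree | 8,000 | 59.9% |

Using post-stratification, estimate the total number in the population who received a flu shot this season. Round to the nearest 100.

Each cell contributes its population count × the respondent rate:
  no degree: 5,000 × 66.4% = 3320
  high school: 21,000 × 81.3% = 17,073
  some college: 9,000 × 52.8% = 4752
  associate degree: 7,000 × 83.5% = 5845
  bachelor's degree: 8,000 × 59.9% = 4792
Estimated total = 35,782 → 35,800.

35,800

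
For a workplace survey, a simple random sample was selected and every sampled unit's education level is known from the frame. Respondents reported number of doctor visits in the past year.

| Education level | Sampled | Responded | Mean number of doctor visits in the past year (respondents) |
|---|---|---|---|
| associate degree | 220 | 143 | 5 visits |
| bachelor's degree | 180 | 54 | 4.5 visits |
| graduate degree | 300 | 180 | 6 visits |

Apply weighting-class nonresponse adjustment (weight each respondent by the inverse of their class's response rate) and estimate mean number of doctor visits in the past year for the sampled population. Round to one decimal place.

Response rates by class: associate degree 143/220 = 65%, bachelor's degree 54/180 = 30%, graduate degree 180/300 = 60%.
Each respondent's weight = sampled/responded in their class; summing within a class gives n_sampled, so:
  associate degree: 220 × 5 = 1100
  bachelor's degree: 180 × 4.5 = 810
  graduate degree: 300 × 6 = 1800
Adjusted estimate = 3710 / 700 = 5.3 → 5.3.

5.3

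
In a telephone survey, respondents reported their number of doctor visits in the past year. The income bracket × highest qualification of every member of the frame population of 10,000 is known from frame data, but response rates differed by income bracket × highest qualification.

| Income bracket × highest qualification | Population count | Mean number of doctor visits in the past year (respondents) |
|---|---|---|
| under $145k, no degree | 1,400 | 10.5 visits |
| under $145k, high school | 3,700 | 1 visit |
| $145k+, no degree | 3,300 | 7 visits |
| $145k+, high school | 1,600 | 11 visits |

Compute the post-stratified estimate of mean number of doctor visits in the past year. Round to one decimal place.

Weight each group's respondent value by its population share:
  under $145k, no degree: (1,400/10,000) × 10.5 = 1.47
  under $145k, high school: (3,700/10,000) × 1 = 0.37
  $145k+, no degree: (3,300/10,000) × 7 = 2.31
  $145k+, high school: (1,600/10,000) × 11 = 1.76
Post-stratified estimate = 5.91 → 5.9.

5.9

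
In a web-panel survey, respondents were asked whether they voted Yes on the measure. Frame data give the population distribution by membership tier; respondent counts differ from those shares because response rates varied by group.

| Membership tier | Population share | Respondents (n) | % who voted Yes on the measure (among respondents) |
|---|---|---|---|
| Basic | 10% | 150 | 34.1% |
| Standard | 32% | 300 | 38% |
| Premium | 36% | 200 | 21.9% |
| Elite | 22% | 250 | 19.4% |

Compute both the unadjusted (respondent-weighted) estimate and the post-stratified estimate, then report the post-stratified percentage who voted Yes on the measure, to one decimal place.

Naive respondent-only estimate (weights = respondent counts):
  (150/900)×34.1 + (300/900)×38 + (200/900)×21.9 + (250/900)×19.4 = 28.6056%
Reweighting by population membership tier shares:
  0.1×34.1 + 0.32×38 + 0.36×21.9 + 0.22×19.4 = 27.722%

27.7%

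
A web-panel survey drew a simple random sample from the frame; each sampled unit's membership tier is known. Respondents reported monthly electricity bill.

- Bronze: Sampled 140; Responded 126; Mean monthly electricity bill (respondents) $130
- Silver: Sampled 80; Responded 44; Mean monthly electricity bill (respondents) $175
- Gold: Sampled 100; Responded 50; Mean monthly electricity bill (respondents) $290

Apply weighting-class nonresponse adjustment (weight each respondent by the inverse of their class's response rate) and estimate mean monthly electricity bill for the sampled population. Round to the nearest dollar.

Response rates by class: Bronze 126/140 = 90%, Silver 44/80 = 55%, Gold 50/100 = 50%.
Weighting each respondent by the inverse class response rate inflates each class back to its sampled size, so the class weight is n_sampled:
  Bronze: 140 × 130 = 18,200
  Silver: 80 × 175 = 14,000
  Gold: 100 × 290 = 29,000
Adjusted estimate = 61,200 / 320 = 191.25 → $191.

$191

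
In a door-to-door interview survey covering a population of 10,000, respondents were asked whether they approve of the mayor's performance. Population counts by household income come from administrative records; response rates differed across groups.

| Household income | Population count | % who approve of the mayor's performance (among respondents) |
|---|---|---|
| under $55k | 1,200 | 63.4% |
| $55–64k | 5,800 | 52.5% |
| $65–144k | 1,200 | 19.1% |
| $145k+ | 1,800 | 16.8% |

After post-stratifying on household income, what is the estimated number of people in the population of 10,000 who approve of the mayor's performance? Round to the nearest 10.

4,340

Each cell contributes its population count × the respondent rate:
  under $55k: 1,200 × 63.4% = 760.8
  $55–64k: 5,800 × 52.5% = 3045
  $65–144k: 1,200 × 19.1% = 229.2
  $145k+: 1,800 × 16.8% = 302.4
Estimated total = 4337.4 → 4,340.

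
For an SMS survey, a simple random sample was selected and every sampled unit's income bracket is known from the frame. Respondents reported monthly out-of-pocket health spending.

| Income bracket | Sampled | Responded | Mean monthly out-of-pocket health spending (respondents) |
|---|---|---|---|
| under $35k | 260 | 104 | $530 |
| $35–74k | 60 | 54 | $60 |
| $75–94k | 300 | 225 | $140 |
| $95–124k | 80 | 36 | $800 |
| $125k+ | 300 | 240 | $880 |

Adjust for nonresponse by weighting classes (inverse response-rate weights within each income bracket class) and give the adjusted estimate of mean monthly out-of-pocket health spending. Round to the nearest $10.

Response rates by class: under $35k 104/260 = 40%, $35–74k 54/60 = 90%, $75–94k 225/300 = 75%, $95–124k 36/80 = 45%, $125k+ 240/300 = 80%.
Inverse-response-rate weighting restores each class to its sampled count, so class totals weight by n_sampled:
  under $35k: 260 × 530 = 137,800
  $35–74k: 60 × 60 = 3600
  $75–94k: 300 × 140 = 42,000
  $95–124k: 80 × 800 = 64,000
  $125k+: 300 × 880 = 264,000
Adjusted estimate = 511,400 / 1,000 = 511.4 → $510.

$510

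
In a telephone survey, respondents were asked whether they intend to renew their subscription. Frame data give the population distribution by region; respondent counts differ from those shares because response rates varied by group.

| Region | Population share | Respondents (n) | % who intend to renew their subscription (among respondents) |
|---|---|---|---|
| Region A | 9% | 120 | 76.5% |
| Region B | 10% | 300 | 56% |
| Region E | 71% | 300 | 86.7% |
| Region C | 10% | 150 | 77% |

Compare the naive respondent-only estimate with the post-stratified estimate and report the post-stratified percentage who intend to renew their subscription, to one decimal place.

81.7%

Unadjusted (pooled respondent) estimate weights by respondent counts:
  (120/870)×76.5 + (300/870)×56 + (300/870)×86.7 + (150/870)×77 = 73.0345%
Post-stratifying to population shares instead:
  0.09×76.5 + 0.1×56 + 0.71×86.7 + 0.1×77 = 81.742%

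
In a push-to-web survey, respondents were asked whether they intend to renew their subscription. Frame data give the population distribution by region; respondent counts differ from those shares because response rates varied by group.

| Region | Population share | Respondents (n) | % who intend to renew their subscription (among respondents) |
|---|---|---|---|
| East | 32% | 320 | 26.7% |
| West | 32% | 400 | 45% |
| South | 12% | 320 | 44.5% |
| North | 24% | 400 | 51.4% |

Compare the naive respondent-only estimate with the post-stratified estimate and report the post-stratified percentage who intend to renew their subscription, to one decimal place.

Naive respondent-only estimate (weights = respondent counts):
  (320/1440)×26.7 + (400/1440)×45 + (320/1440)×44.5 + (400/1440)×51.4 = 42.6%
Reweighting by population region shares:
  0.32×26.7 + 0.32×45 + 0.12×44.5 + 0.24×51.4 = 40.62%

40.6%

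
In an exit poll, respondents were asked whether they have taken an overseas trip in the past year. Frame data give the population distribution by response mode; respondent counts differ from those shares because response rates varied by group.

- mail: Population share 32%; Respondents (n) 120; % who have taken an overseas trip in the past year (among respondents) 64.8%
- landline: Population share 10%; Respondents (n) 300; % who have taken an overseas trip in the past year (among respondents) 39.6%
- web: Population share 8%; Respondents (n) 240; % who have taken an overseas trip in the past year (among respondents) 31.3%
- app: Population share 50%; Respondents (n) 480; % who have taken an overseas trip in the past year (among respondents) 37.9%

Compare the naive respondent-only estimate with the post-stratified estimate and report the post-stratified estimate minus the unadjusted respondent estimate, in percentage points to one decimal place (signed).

+6.4 percentage points

Naive respondent-only estimate (weights = respondent counts):
  (120/1140)×64.8 + (300/1140)×39.6 + (240/1140)×31.3 + (480/1140)×37.9 = 39.7895%
Reweighting by population response mode shares:
  0.32×64.8 + 0.1×39.6 + 0.08×31.3 + 0.5×37.9 = 46.15%
Difference = 46.15 − 39.7895 = 6.3605 pp.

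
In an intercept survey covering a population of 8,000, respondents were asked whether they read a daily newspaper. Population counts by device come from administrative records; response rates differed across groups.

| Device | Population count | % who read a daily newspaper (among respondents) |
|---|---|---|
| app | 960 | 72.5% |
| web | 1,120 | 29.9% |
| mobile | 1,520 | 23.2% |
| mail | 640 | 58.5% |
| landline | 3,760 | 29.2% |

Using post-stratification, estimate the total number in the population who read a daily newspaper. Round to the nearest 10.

Estimated count per cell = population count × respondent percentage:
  app: 960 × 72.5% = 696
  web: 1,120 × 29.9% = 334.88
  mobile: 1,520 × 23.2% = 352.64
  mail: 640 × 58.5% = 374.4
  landline: 3,760 × 29.2% = 1097.92
Estimated total = 2855.84 → 2,860.

2,860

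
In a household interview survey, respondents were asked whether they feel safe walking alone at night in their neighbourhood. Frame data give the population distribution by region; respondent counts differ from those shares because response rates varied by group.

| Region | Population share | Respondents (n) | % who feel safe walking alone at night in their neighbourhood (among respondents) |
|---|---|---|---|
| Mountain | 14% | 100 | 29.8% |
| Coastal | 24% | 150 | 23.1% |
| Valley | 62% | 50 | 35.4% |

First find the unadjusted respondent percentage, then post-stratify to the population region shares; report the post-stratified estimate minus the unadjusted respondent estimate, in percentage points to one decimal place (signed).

Naive respondent-only estimate (weights = respondent counts):
  (100/300)×29.8 + (150/300)×23.1 + (50/300)×35.4 = 27.3833%
Reweighting by population region shares:
  0.14×29.8 + 0.24×23.1 + 0.62×35.4 = 31.664%
Difference = 31.664 − 27.3833 = 4.2807 pp.

+4.3 percentage points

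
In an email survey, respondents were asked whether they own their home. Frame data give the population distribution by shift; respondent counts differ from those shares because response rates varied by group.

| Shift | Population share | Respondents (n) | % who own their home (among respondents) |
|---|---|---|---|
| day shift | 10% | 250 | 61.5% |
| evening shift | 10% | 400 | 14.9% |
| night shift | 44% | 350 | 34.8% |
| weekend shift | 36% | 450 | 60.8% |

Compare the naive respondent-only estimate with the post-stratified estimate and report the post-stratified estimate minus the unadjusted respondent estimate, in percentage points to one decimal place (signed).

Without adjustment, the pooled respondent share is:
  (250/1450)×61.5 + (400/1450)×14.9 + (350/1450)×34.8 + (450/1450)×60.8 = 41.9828%
Post-stratifying to population shares instead:
  0.1×61.5 + 0.1×14.9 + 0.44×34.8 + 0.36×60.8 = 44.84%
Difference = 44.84 − 41.9828 = 2.8572 pp.

+2.9 percentage points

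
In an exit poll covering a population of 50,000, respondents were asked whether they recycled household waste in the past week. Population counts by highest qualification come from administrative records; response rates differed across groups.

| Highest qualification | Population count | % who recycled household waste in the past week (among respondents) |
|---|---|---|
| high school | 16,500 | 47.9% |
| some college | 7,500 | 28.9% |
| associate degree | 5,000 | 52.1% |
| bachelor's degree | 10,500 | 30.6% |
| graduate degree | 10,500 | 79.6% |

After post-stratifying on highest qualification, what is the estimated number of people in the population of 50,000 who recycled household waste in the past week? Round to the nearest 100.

Apply each group's respondent rate to its population count:
  high school: 16,500 × 47.9% = 7903.5
  some college: 7,500 × 28.9% = 2167.5
  associate degree: 5,000 × 52.1% = 2605
  bachelor's degree: 10,500 × 30.6% = 3213
  graduate degree: 10,500 × 79.6% = 8358
Estimated total = 24,247 → 24,200.

24,200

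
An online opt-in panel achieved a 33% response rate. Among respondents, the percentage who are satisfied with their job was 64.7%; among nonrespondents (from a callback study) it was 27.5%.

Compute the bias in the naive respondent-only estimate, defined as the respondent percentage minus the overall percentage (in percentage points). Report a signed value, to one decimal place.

Nonresponse fraction = 1 − 0.33 = 0.67.
Bias = (nonresponse fraction) × (respondent percentage − nonrespondent percentage)
     = 0.67 × (64.7 − 27.5) = 0.67 × 37.2 = 24.924.

+24.9 percentage points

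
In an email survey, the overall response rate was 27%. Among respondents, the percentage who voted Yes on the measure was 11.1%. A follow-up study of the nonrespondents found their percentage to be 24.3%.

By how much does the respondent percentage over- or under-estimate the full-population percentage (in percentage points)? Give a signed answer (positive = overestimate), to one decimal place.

Nonresponse fraction = 1 − 0.27 = 0.73.
Bias = (nonresponse fraction) × (respondent percentage − nonrespondent percentage)
     = 0.73 × (11.1 − 24.3) = 0.73 × -13.2 = -9.636.

-9.6 percentage points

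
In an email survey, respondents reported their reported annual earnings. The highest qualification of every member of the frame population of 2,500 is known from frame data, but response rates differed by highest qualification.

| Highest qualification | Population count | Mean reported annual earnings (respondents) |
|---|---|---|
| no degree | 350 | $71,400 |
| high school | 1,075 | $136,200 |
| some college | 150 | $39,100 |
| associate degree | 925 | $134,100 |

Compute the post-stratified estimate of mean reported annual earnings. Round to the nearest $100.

Weight each group's respondent value by its population share:
  no degree: (350/2,500) × 71,400 = 9996
  high school: (1,075/2,500) × 136,200 = 58,566
  some college: (150/2,500) × 39,100 = 2346
  associate degree: (925/2,500) × 134,100 = 49,617
Post-stratified estimate = 120,525 → $120,500.

$120,500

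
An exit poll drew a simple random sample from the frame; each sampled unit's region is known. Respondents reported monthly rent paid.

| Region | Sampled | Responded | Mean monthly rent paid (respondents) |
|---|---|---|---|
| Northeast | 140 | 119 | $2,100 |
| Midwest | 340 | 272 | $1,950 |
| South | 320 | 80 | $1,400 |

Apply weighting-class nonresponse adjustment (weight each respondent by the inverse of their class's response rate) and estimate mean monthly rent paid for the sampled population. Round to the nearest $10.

$1,760

Response rates by class: Northeast 119/140 = 85%, Midwest 272/340 = 80%, South 80/320 = 25%.
Each respondent's weight = sampled/responded in their class; summing within a class gives n_sampled, so:
  Northeast: 140 × 2100 = 294,000
  Midwest: 340 × 1950 = 663,000
  South: 320 × 1400 = 448,000
Adjusted estimate = 1,405,000 / 800 = 1756.25 → $1,760.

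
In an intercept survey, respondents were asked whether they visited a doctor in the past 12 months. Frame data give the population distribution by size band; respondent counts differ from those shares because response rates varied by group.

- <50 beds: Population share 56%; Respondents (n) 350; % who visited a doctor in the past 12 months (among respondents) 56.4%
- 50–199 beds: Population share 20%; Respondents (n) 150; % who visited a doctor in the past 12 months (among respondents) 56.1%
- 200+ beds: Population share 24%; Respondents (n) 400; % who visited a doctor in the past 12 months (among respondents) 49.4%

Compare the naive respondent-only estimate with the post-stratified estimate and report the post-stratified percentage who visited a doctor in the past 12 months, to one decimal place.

Naive respondent-only estimate (weights = respondent counts):
  (350/900)×56.4 + (150/900)×56.1 + (400/900)×49.4 = 53.2389%
Post-stratified estimate weights by population shares:
  0.56×56.4 + 0.2×56.1 + 0.24×49.4 = 54.66%

54.7%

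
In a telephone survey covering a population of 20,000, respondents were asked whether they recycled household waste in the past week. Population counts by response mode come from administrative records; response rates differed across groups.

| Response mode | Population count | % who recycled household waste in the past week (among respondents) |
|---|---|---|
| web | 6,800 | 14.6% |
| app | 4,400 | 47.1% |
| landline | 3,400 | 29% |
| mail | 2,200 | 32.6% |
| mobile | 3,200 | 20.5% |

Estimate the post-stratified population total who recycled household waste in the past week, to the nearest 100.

5,400

Each cell contributes its population count × the respondent rate:
  web: 6,800 × 14.6% = 992.8
  app: 4,400 × 47.1% = 2072.4
  landline: 3,400 × 29% = 986
  mail: 2,200 × 32.6% = 717.2
  mobile: 3,200 × 20.5% = 656
Estimated total = 5424.4 → 5,400.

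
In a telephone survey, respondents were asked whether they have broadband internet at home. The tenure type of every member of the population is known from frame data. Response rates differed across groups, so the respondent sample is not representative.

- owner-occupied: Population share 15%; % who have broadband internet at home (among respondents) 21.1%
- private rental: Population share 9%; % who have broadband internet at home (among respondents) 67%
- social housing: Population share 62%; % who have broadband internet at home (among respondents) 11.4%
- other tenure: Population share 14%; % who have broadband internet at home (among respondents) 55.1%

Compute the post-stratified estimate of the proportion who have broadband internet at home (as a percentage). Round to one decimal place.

Weight each group's respondent value by its population share:
  owner-occupied: 0.15 × 21.1 = 3.165
  private rental: 0.09 × 67 = 6.03
  social housing: 0.62 × 11.4 = 7.068
  other tenure: 0.14 × 55.1 = 7.714
Post-stratified estimate = 23.977 → 24.0%.

24.0%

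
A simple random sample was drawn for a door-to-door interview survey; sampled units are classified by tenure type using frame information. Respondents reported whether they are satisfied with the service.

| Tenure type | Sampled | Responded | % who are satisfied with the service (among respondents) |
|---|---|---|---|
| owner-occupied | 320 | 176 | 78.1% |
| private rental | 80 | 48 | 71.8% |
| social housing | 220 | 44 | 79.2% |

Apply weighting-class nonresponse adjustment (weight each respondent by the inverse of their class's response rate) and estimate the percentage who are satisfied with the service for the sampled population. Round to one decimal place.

77.7%

Response rates by class: owner-occupied 176/320 = 55%, private rental 48/80 = 60%, social housing 44/220 = 20%.
Each respondent's weight = sampled/responded in their class; summing within a class gives n_sampled, so:
  owner-occupied: 320 × 78.1 = 24,992
  private rental: 80 × 71.8 = 5744
  social housing: 220 × 79.2 = 17,424
Adjusted estimate = 48,160 / 620 = 77.6774 → 77.7%.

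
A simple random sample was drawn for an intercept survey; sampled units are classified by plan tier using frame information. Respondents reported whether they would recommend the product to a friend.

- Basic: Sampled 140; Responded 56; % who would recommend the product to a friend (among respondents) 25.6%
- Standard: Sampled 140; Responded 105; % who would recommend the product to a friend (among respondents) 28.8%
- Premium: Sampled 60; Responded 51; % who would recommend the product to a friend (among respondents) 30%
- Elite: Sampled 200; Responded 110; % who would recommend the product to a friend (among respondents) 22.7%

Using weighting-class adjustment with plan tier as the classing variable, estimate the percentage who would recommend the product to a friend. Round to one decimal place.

25.8%

Class response rates: Basic 56/140 = 40%, Standard 105/140 = 75%, Premium 51/60 = 85%, Elite 110/200 = 55%.
Weighting each respondent by the inverse class response rate inflates each class back to its sampled size, so the class weight is n_sampled:
  Basic: 140 × 25.6 = 3584
  Standard: 140 × 28.8 = 4032
  Premium: 60 × 30 = 1800
  Elite: 200 × 22.7 = 4540
Adjusted estimate = 13,956 / 540 = 25.8444 → 25.8%.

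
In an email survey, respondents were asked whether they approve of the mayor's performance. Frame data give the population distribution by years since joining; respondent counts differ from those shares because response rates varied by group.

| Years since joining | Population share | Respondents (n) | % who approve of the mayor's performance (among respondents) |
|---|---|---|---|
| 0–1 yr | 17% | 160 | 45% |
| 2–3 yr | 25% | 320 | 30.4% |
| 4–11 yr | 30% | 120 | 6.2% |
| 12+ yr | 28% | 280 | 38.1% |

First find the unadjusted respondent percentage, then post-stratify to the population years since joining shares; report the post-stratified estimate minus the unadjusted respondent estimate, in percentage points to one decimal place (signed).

-4.4 percentage points

Without adjustment, the pooled respondent share is:
  (160/880)×45 + (320/880)×30.4 + (120/880)×6.2 + (280/880)×38.1 = 32.2045%
Reweighting by population years since joining shares:
  0.17×45 + 0.25×30.4 + 0.3×6.2 + 0.28×38.1 = 27.778%
Difference = 27.778 − 32.2045 = -4.4265 pp.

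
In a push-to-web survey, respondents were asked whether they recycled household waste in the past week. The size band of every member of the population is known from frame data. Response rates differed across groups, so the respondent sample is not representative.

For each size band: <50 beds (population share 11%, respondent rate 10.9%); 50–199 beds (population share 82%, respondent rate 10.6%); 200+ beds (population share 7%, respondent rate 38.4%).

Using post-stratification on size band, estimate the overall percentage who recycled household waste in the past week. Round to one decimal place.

Reweight to the known size band distribution:
  <50 beds: 0.11 × 10.9 = 1.199
  50–199 beds: 0.82 × 10.6 = 8.692
  200+ beds: 0.07 × 38.4 = 2.688
Post-stratified estimate = 12.579 → 12.6%.

12.6%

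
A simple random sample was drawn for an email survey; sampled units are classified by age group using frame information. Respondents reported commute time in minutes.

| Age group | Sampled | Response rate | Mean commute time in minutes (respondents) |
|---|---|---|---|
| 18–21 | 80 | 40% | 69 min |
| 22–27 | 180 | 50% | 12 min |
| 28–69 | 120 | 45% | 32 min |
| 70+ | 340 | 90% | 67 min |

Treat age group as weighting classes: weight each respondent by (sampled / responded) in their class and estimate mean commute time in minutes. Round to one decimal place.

With weight = n_sampled/n_responded per class, the weighted class total is n_sampled:
  18–21: 80 × 69 = 5520
  22–27: 180 × 12 = 2160
  28–69: 120 × 32 = 3840
  70+: 340 × 67 = 22,780
Adjusted estimate = 34,300 / 720 = 47.6389 → 47.6.

47.6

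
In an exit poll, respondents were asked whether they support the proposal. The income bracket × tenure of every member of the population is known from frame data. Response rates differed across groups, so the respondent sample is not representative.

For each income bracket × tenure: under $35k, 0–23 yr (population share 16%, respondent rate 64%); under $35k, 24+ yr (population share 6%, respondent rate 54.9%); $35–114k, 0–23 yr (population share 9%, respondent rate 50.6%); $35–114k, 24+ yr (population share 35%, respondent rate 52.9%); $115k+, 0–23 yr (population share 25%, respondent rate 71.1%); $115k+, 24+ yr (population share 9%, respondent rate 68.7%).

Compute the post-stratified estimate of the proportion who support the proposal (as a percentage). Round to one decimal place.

Weight each group's respondent value by its population share:
  under $35k, 0–23 yr: 0.16 × 64 = 10.24
  under $35k, 24+ yr: 0.06 × 54.9 = 3.294
  $35–114k, 0–23 yr: 0.09 × 50.6 = 4.554
  $35–114k, 24+ yr: 0.35 × 52.9 = 18.515
  $115k+, 0–23 yr: 0.25 × 71.1 = 17.775
  $115k+, 24+ yr: 0.09 × 68.7 = 6.183
Post-stratified estimate = 60.561 → 60.6%.

60.6%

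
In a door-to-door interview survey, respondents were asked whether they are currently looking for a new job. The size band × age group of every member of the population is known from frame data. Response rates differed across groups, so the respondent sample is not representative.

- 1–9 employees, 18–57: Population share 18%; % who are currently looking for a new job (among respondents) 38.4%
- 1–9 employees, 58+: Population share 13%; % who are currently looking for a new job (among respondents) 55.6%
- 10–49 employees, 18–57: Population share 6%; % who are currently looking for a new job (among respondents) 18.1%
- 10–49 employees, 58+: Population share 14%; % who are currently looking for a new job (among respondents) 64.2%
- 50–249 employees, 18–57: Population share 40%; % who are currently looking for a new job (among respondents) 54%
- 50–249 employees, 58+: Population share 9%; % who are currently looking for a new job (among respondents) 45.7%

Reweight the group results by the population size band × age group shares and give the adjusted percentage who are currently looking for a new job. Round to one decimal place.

49.9%

Each cell contributes population-share × respondent value:
  1–9 employees, 18–57: 0.18 × 38.4 = 6.912
  1–9 employees, 58+: 0.13 × 55.6 = 7.228
  10–49 employees, 18–57: 0.06 × 18.1 = 1.086
  10–49 employees, 58+: 0.14 × 64.2 = 8.988
  50–249 employees, 18–57: 0.4 × 54 = 21.6
  50–249 employees, 58+: 0.09 × 45.7 = 4.113
Post-stratified estimate = 49.927 → 49.9%.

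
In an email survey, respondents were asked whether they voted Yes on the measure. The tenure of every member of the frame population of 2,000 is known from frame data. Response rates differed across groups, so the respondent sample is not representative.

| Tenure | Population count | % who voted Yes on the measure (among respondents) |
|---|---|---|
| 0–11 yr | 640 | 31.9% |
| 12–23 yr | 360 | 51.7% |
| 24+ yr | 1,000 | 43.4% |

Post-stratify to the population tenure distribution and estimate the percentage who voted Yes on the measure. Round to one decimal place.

Post-stratification weights by population share, not respondent share:
  0–11 yr: (640/2,000) × 31.9 = 10.208
  12–23 yr: (360/2,000) × 51.7 = 9.306
  24+ yr: (1,000/2,000) × 43.4 = 21.7
Post-stratified estimate = 41.214 → 41.2%.

41.2%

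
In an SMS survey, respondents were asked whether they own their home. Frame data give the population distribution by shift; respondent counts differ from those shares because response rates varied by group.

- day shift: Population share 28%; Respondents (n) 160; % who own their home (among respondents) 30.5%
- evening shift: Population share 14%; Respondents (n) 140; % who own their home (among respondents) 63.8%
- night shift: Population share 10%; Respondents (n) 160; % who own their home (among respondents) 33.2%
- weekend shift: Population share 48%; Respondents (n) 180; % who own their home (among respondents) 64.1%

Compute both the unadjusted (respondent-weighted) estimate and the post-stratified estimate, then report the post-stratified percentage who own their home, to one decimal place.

Unadjusted (pooled respondent) estimate weights by respondent counts:
  (160/640)×30.5 + (140/640)×63.8 + (160/640)×33.2 + (180/640)×64.1 = 47.9094%
Reweighting by population shift shares:
  0.28×30.5 + 0.14×63.8 + 0.1×33.2 + 0.48×64.1 = 51.56%

51.6%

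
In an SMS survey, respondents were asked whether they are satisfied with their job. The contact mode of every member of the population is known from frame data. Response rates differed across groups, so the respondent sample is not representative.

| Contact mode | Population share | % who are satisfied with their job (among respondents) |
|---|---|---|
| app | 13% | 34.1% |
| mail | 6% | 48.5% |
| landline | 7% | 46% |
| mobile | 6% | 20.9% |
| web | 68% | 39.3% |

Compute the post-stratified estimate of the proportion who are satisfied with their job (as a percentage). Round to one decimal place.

Reweight to the known contact mode distribution:
  app: 0.13 × 34.1 = 4.433
  mail: 0.06 × 48.5 = 2.91
  landline: 0.07 × 46 = 3.22
  mobile: 0.06 × 20.9 = 1.254
  web: 0.68 × 39.3 = 26.724
Post-stratified estimate = 38.541 → 38.5%.

38.5%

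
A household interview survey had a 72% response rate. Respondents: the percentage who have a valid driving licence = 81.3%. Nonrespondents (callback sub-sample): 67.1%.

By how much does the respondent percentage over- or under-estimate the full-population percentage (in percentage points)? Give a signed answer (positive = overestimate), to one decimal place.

+4.0 percentage points

Nonresponse fraction = 1 − 0.72 = 0.28.
Bias = (nonresponse fraction) × (respondent percentage − nonrespondent percentage)
     = 0.28 × (81.3 − 67.1) = 0.28 × 14.2 = 3.976.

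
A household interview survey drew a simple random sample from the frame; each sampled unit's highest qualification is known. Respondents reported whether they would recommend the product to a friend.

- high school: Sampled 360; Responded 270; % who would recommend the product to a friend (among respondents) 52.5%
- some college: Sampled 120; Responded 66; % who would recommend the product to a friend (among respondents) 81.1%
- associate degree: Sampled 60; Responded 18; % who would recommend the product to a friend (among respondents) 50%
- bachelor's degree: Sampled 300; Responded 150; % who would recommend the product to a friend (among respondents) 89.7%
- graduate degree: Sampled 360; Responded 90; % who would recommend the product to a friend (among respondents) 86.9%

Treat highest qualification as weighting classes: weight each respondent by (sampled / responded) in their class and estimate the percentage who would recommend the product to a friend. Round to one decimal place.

Class response rates: high school 270/360 = 75%, some college 66/120 = 55%, associate degree 18/60 = 30%, bachelor's degree 150/300 = 50%, graduate degree 90/360 = 25%.
Weighting each respondent by the inverse class response rate inflates each class back to its sampled size, so the class weight is n_sampled:
  high school: 360 × 52.5 = 18,900
  some college: 120 × 81.1 = 9732
  associate degree: 60 × 50 = 3000
  bachelor's degree: 300 × 89.7 = 26,910
  graduate degree: 360 × 86.9 = 31284
Adjusted estimate = 89,826 / 1,200 = 74.855 → 74.9%.

74.9%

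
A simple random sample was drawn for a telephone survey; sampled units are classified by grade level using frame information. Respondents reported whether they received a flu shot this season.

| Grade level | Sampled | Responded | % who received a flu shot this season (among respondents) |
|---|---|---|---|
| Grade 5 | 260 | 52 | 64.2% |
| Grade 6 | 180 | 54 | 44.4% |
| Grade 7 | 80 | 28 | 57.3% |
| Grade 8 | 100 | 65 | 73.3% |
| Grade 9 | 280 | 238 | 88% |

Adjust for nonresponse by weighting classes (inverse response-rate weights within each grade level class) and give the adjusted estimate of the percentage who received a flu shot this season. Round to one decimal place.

Response rates by class: Grade 5 52/260 = 20%, Grade 6 54/180 = 30%, Grade 7 28/80 = 35%, Grade 8 65/100 = 65%, Grade 9 238/280 = 85%.
Each respondent's weight = sampled/responded in their class; summing within a class gives n_sampled, so:
  Grade 5: 260 × 64.2 = 16,692
  Grade 6: 180 × 44.4 = 7992
  Grade 7: 80 × 57.3 = 4584
  Grade 8: 100 × 73.3 = 7330
  Grade 9: 280 × 88 = 24,640
Adjusted estimate = 61,238 / 900 = 68.0422 → 68.0%.

68.0%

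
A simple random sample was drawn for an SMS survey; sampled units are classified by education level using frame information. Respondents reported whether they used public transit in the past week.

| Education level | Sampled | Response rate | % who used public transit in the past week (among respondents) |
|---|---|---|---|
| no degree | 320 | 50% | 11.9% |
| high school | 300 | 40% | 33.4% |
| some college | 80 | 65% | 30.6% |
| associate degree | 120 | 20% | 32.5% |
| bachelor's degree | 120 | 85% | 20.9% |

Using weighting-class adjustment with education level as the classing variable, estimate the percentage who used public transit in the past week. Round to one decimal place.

Inverse-response-rate weighting restores each class to its sampled count, so class totals weight by n_sampled:
  no degree: 320 × 11.9 = 3808
  high school: 300 × 33.4 = 10,020
  some college: 80 × 30.6 = 2448
  associate degree: 120 × 32.5 = 3900
  bachelor's degree: 120 × 20.9 = 2508
Adjusted estimate = 22,684 / 940 = 24.1319 → 24.1%.

24.1%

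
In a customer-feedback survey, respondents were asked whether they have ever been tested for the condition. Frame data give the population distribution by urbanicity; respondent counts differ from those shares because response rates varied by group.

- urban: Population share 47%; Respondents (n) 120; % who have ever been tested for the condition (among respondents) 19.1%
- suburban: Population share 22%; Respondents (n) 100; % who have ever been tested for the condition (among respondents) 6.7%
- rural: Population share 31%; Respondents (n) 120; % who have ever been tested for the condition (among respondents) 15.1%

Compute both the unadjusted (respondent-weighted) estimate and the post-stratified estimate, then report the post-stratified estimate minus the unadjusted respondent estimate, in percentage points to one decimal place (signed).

+1.1 percentage points

Without adjustment, the pooled respondent share is:
  (120/340)×19.1 + (100/340)×6.7 + (120/340)×15.1 = 14.0412%
Post-stratifying to population shares instead:
  0.47×19.1 + 0.22×6.7 + 0.31×15.1 = 15.132%
Difference = 15.132 − 14.0412 = 1.0908 pp.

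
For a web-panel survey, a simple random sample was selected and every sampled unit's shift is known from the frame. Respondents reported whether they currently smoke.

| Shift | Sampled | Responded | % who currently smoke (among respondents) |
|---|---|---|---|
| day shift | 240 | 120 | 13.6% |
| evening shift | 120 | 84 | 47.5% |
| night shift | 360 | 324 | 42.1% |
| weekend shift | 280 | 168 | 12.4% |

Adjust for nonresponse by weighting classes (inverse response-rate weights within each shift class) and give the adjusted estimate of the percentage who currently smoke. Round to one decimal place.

27.6%

Response rates by class: day shift 120/240 = 50%, evening shift 84/120 = 70%, night shift 324/360 = 90%, weekend shift 168/280 = 60%.
With weight = n_sampled/n_responded per class, the weighted class total is n_sampled:
  day shift: 240 × 13.6 = 3264
  evening shift: 120 × 47.5 = 5700
  night shift: 360 × 42.1 = 15,156
  weekend shift: 280 × 12.4 = 3472
Adjusted estimate = 27,592 / 1,000 = 27.592 → 27.6%.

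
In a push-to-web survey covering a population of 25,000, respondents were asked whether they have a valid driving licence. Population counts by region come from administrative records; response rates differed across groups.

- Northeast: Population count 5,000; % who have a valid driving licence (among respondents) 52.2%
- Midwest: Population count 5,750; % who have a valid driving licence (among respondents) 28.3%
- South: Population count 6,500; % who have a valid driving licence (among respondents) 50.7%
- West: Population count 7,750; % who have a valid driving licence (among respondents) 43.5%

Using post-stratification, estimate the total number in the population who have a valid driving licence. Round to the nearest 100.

Estimated count per cell = population count × respondent percentage:
  Northeast: 5,000 × 52.2% = 2610
  Midwest: 5,750 × 28.3% = 1627.25
  South: 6,500 × 50.7% = 3295.5
  West: 7,750 × 43.5% = 3371.25
Estimated total = 10,904 → 10,900.

10,900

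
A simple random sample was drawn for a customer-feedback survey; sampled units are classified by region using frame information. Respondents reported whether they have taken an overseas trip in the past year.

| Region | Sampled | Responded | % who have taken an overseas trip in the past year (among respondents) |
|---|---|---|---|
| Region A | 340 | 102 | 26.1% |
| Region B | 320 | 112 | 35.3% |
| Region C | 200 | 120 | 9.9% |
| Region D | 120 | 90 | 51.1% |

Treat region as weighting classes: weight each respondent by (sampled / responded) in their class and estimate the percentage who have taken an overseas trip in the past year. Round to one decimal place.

28.9%

Class response rates: Region A 102/340 = 30%, Region B 112/320 = 35%, Region C 120/200 = 60%, Region D 90/120 = 75%.
Weighting each respondent by the inverse class response rate inflates each class back to its sampled size, so the class weight is n_sampled:
  Region A: 340 × 26.1 = 8874
  Region B: 320 × 35.3 = 11,296
  Region C: 200 × 9.9 = 1980
  Region D: 120 × 51.1 = 6132
Adjusted estimate = 28,282 / 980 = 28.8592 → 28.9%.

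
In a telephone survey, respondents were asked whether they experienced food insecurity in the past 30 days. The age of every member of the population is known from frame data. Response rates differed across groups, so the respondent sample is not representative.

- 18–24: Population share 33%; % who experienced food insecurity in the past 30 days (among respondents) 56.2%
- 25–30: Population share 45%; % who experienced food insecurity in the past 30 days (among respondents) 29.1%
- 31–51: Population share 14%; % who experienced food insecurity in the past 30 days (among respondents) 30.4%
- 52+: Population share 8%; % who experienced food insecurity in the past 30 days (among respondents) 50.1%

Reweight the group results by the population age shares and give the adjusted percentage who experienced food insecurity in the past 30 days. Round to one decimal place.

39.9%

Post-stratification weights by population share, not respondent share:
  18–24: 0.33 × 56.2 = 18.546
  25–30: 0.45 × 29.1 = 13.095
  31–51: 0.14 × 30.4 = 4.256
  52+: 0.08 × 50.1 = 4.008
Post-stratified estimate = 39.905 → 39.9%.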